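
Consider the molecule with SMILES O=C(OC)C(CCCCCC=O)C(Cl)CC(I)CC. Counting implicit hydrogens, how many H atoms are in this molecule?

Walk through each heavy atom and fill implicit hydrogens from standard valence (C 4, N 3, O 2, S 2, halogen 1):
  atom 1: O, bond orders sum to 2 (valence 2) → 0 H
  atom 2: C, bond orders sum to 4 (valence 4) → 0 H
  atom 3: O, bond orders sum to 2 (valence 2) → 0 H
  atom 4: C, bond orders sum to 1 (valence 4) → 3 H
  atom 5: C, bond orders sum to 3 (valence 4) → 1 H
  atom 6: C, bond orders sum to 2 (valence 4) → 2 H
  atom 7: C, bond orders sum to 2 (valence 4) → 2 H
  atom 8: C, bond orders sum to 2 (valence 4) → 2 H
  atom 9: C, bond orders sum to 2 (valence 4) → 2 H
  atom 10: C, bond orders sum to 2 (valence 4) → 2 H
  atom 11: C, bond orders sum to 3 (valence 4) → 1 H
  atom 12: O, bond orders sum to 2 (valence 2) → 0 H
  atom 13: C, bond orders sum to 3 (valence 4) → 1 H
  atom 14: Cl (halogen, monovalent) → 0 H
  atom 15: C, bond orders sum to 2 (valence 4) → 2 H
  atom 16: C, bond orders sum to 3 (valence 4) → 1 H
  atom 17: I (halogen, monovalent) → 0 H
  atom 18: C, bond orders sum to 2 (valence 4) → 2 H
  atom 19: C, bond orders sum to 1 (valence 4) → 3 H
Total hydrogens: 24.

24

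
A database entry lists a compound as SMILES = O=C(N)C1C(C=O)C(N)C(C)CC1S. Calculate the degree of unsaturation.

Degree of unsaturation = (number of rings) + (number of π bonds).
Ring closures in the SMILES: 1.
π bonds: 2 double bonds (each 1 DoU) → 2 DoU from unsaturation.
Total DoU = 1 + 2 = 3.

3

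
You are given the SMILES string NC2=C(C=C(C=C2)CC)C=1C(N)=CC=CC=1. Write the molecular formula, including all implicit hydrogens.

C14H16N2

Walk through each heavy atom and fill implicit hydrogens from standard valence (C 4, N 3, O 2, S 2, halogen 1):
  atom 1: N, bond orders sum to 1 (valence 3) → 2 H
  atom 2: C, bond orders sum to 4 (valence 4) → 0 H
  atom 3: C, bond orders sum to 4 (valence 4) → 0 H
  atom 4: C, bond orders sum to 3 (valence 4) → 1 H
  atom 5: C, bond orders sum to 4 (valence 4) → 0 H
  atom 6: C, bond orders sum to 3 (valence 4) → 1 H
  atom 7: C, bond orders sum to 3 (valence 4) → 1 H
  atom 8: C, bond orders sum to 2 (valence 4) → 2 H
  atom 9: C, bond orders sum to 1 (valence 4) → 3 H
  atom 10: C, bond orders sum to 4 (valence 4) → 0 H
  atom 11: C, bond orders sum to 4 (valence 4) → 0 H
  atom 12: N, bond orders sum to 1 (valence 3) → 2 H
  atom 13: C, bond orders sum to 3 (valence 4) → 1 H
  atom 14: C, bond orders sum to 3 (valence 4) → 1 H
  atom 15: C, bond orders sum to 3 (valence 4) → 1 H
  atom 16: C, bond orders sum to 3 (valence 4) → 1 H
Totals → C:14, H:16, N:2.
In Hill order: C14H16N2.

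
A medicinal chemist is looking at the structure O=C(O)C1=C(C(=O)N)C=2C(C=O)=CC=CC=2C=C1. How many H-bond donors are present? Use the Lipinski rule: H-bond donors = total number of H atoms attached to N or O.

3

Donors: find every N or O and count the H atoms it carries.
  atom 1 (O): bond orders sum to 2 → 0 H
  atom 3 (O): bond orders sum to 1 → 1 H
  atom 7 (O): bond orders sum to 2 → 0 H
  atom 8 (N): bond orders sum to 1 → 2 H
  atom 12 (O): bond orders sum to 2 → 0 H
Lipinski HBD = 3.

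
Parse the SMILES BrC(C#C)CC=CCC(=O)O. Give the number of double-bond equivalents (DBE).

Degree of unsaturation = (number of rings) + (number of π bonds).
Ring closures in the SMILES: 0.
π bonds: 2 double bonds (each 1 DoU), 1 triple bond (each 2 DoU) → 4 DoU from unsaturation.
Total DoU = 0 + 4 = 4.

4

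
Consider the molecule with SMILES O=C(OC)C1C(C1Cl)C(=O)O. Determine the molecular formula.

Walk through each heavy atom and fill implicit hydrogens from standard valence (C 4, N 3, O 2, S 2, halogen 1):
  atom 1: O, bond orders sum to 2 (valence 2) → 0 H
  atom 2: C, bond orders sum to 4 (valence 4) → 0 H
  atom 3: O, bond orders sum to 2 (valence 2) → 0 H
  atom 4: C, bond orders sum to 1 (valence 4) → 3 H
  atom 5: C, bond orders sum to 3 (valence 4) → 1 H
  atom 6: C, bond orders sum to 3 (valence 4) → 1 H
  atom 7: C, bond orders sum to 3 (valence 4) → 1 H
  atom 8: Cl (halogen, monovalent) → 0 H
  atom 9: C, bond orders sum to 4 (valence 4) → 0 H
  atom 10: O, bond orders sum to 2 (valence 2) → 0 H
  atom 11: O, bond orders sum to 1 (valence 2) → 1 H
Totals → C:6, H:7, Cl:1, O:4.

C6H7ClO4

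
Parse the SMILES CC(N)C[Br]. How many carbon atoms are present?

Count every carbon token in the SMILES (each C, including those in ring-closure positions and inside branches).
Carbon count: 3.

3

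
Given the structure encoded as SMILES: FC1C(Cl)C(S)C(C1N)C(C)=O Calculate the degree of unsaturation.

2

Molecular formula: C7H11ClFNOS.
DoU = (2C + 2 + N − H − X) / 2, where X is the halogen count and O/S are ignored.
    = (2·7 + 2 + 1 − 11 − 2) / 2 = 4 / 2 = 2.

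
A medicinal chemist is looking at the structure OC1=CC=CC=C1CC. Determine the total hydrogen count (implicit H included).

10

Walk through each heavy atom and fill implicit hydrogens from standard valence (C 4, N 3, O 2, S 2, halogen 1):
  atom 1: O, bond orders sum to 1 (valence 2) → 1 H
  atom 2: C, bond orders sum to 4 (valence 4) → 0 H
  atom 3: C, bond orders sum to 3 (valence 4) → 1 H
  atom 4: C, bond orders sum to 3 (valence 4) → 1 H
  atom 5: C, bond orders sum to 3 (valence 4) → 1 H
  atom 6: C, bond orders sum to 3 (valence 4) → 1 H
  atom 7: C, bond orders sum to 4 (valence 4) → 0 H
  atom 8: C, bond orders sum to 2 (valence 4) → 2 H
  atom 9: C, bond orders sum to 1 (valence 4) → 3 H
Total hydrogens: 10.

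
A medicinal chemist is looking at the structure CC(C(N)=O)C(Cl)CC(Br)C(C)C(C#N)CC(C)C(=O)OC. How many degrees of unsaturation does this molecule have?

Molecular formula: C15H24BrClN2O3.
DoU = (2C + 2 + N − H − X) / 2, where X is the halogen count and O/S are ignored.
    = (2·15 + 2 + 2 − 24 − 2) / 2 = 8 / 2 = 4.

4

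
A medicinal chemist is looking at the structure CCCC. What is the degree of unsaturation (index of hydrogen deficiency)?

0

Molecular formula: C4H10.
DoU = (2C + 2 + N − H − X) / 2, where X is the halogen count and O/S are ignored.
    = (2·4 + 2 + 0 − 10 − 0) / 2 = 0 / 2 = 0.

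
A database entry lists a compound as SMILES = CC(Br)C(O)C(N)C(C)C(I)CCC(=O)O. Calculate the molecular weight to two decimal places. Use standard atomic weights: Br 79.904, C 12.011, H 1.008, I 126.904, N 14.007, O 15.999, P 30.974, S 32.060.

408.07 g/mol

First, the molecular formula is C10H19BrINO3 (counting implicit H from valence).
  Br: 1 × 79.904 = 79.904
  C: 10 × 12.011 = 120.110
  H: 19 × 1.008 = 19.152
  I: 1 × 126.904 = 126.904
  N: 1 × 14.007 = 14.007
  O: 3 × 15.999 = 47.997
Sum: 1×79.904 + 10×12.011 + 19×1.008 + 1×126.904 + 1×14.007 + 3×15.999 = 408.074 → 408.07 g/mol.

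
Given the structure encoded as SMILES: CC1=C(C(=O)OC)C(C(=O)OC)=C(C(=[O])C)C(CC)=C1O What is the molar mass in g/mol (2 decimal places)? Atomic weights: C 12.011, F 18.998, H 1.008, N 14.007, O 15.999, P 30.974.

First, the molecular formula is C15H18O6 (counting implicit H from valence).
  C: 15 × 12.011 = 180.165
  H: 18 × 1.008 = 18.144
  O: 6 × 15.999 = 95.994
Sum: 15×12.011 + 18×1.008 + 6×15.999 = 294.303 → 294.30 g/mol.

294.30 g/mol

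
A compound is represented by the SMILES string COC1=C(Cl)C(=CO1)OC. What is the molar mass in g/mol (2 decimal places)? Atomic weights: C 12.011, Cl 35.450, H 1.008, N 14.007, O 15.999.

162.57 g/mol

First, the molecular formula is C6H7ClO3 (counting implicit H from valence).
  C: 6 × 12.011 = 72.066
  Cl: 1 × 35.450 = 35.450
  H: 7 × 1.008 = 7.056
  O: 3 × 15.999 = 47.997
Sum: 6×12.011 + 1×35.450 + 7×1.008 + 3×15.999 = 162.569 → 162.57 g/mol.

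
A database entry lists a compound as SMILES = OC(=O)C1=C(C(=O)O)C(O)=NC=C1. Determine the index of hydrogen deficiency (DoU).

Degree of unsaturation = (number of rings) + (number of π bonds).
Ring closures in the SMILES: 1.
π bonds: 5 double bonds (each 1 DoU) → 5 DoU from unsaturation.
Total DoU = 1 + 5 = 6.

6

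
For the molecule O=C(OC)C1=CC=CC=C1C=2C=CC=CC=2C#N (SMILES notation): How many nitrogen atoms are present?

Scan the SMILES for N atoms (remember two-letter symbols like Cl and Br are single atoms).
Nitrogen count: 1.

1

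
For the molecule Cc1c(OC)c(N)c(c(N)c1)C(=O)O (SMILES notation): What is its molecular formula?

Walk through each heavy atom and fill implicit hydrogens from standard valence (C 4, N 3, O 2, S 2, halogen 1); for lowercase aromatic atoms, an aromatic c carries 1 H when it has two neighbours and 0 H with three, and aromatic n carries 0 H:
  atom 1: C, bond orders sum to 1 (valence 4) → 3 H
  atom 2: aromatic c, 3 neighbours → 0 H
  atom 3: aromatic c, 3 neighbours → 0 H
  atom 4: O, bond orders sum to 2 (valence 2) → 0 H
  atom 5: C, bond orders sum to 1 (valence 4) → 3 H
  atom 6: aromatic c, 3 neighbours → 0 H
  atom 7: N, bond orders sum to 1 (valence 3) → 2 H
  atom 8: aromatic c, 3 neighbours → 0 H
  atom 9: aromatic c, 3 neighbours → 0 H
  atom 10: N, bond orders sum to 1 (valence 3) → 2 H
  atom 11: aromatic c, 2 neighbours → 1 H
  atom 12: C, bond orders sum to 4 (valence 4) → 0 H
  atom 13: O, bond orders sum to 2 (valence 2) → 0 H
  atom 14: O, bond orders sum to 1 (valence 2) → 1 H
Totals → C:9, H:12, N:2, O:3.

C9H12N2O3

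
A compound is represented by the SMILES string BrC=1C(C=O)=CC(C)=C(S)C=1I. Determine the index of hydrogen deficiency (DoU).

5

Molecular formula: C8H6BrIOS.
DoU = (2C + 2 + N − H − X) / 2, where X is the halogen count and O/S are ignored.
    = (2·8 + 2 + 0 − 6 − 2) / 2 = 10 / 2 = 5.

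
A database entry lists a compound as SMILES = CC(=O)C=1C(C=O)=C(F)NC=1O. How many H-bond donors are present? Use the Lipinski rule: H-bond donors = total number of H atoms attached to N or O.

Donors: find every N or O and count the H atoms it carries.
  atom 3 (O): bond orders sum to 2 → 0 H
  atom 7 (O): bond orders sum to 2 → 0 H
  atom 10 (N): bond orders sum to 2 → 1 H
  atom 12 (O): bond orders sum to 1 → 1 H
Lipinski HBD = 2.

2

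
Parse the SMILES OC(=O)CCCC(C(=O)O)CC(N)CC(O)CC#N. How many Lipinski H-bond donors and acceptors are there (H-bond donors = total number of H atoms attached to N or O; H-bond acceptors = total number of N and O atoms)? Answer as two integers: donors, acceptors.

Donors: find every N or O and count the H atoms it carries.
  atom 1 (O): bond orders sum to 1 → 1 H
  atom 3 (O): bond orders sum to 2 → 0 H
  atom 9 (O): bond orders sum to 2 → 0 H
  atom 10 (O): bond orders sum to 1 → 1 H
  atom 13 (N): bond orders sum to 1 → 2 H
  atom 16 (O): bond orders sum to 1 → 1 H
  atom 19 (N): bond orders sum to 3 → 0 H
Lipinski HBD = 5.
Acceptors: N atoms = 2, O atoms = 5 → HBA = 7.

5, 7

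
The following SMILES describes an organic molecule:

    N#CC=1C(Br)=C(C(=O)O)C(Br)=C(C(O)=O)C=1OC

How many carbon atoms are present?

10

Count every carbon token in the SMILES (each C, including those in ring-closure positions and inside branches).
Carbon count: 10.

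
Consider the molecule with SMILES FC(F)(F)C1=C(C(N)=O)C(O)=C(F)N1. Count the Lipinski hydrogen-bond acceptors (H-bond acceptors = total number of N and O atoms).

N atoms: 2; O atoms: 2.
Lipinski HBA = 2 + 2 = 4.

4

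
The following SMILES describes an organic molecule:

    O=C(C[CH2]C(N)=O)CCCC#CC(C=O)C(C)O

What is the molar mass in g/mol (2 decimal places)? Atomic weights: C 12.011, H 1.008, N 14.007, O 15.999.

First, the molecular formula is C13H19NO4 (counting implicit H from valence).
  C: 13 × 12.011 = 156.143
  H: 19 × 1.008 = 19.152
  N: 1 × 14.007 = 14.007
  O: 4 × 15.999 = 63.996
Sum: 13×12.011 + 19×1.008 + 1×14.007 + 4×15.999 = 253.298 → 253.30 g/mol.

253.30 g/mol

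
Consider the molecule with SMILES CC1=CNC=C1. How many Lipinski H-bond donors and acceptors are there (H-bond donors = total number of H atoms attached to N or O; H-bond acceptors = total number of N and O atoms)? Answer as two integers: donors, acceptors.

1, 1

Donors: find every N or O and count the H atoms it carries.
  atom 4 (N): bond orders sum to 2 → 1 H
Lipinski HBD = 1.
Acceptors: N atoms = 1, O atoms = 0 → HBA = 1.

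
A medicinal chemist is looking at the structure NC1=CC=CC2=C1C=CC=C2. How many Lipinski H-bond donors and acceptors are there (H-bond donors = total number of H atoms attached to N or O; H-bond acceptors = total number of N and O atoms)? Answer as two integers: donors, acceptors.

Donors: find every N or O and count the H atoms it carries.
  atom 1 (N): bond orders sum to 1 → 2 H
Lipinski HBD = 2.
Acceptors: N atoms = 1, O atoms = 0 → HBA = 1.

2, 1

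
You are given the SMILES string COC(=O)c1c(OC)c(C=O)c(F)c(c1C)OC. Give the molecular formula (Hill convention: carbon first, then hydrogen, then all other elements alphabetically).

Walk through each heavy atom and fill implicit hydrogens from standard valence (C 4, N 3, O 2, S 2, halogen 1); for lowercase aromatic atoms, an aromatic c carries 1 H when it has two neighbours and 0 H with three, and aromatic n carries 0 H:
  atom 1: C, bond orders sum to 1 (valence 4) → 3 H
  atom 2: O, bond orders sum to 2 (valence 2) → 0 H
  atom 3: C, bond orders sum to 4 (valence 4) → 0 H
  atom 4: O, bond orders sum to 2 (valence 2) → 0 H
  atom 5: aromatic c, 3 neighbours → 0 H
  atom 6: aromatic c, 3 neighbours → 0 H
  atom 7: O, bond orders sum to 2 (valence 2) → 0 H
  atom 8: C, bond orders sum to 1 (valence 4) → 3 H
  atom 9: aromatic c, 3 neighbours → 0 H
  atom 10: C, bond orders sum to 3 (valence 4) → 1 H
  atom 11: O, bond orders sum to 2 (valence 2) → 0 H
  atom 12: aromatic c, 3 neighbours → 0 H
  atom 13: F (halogen, monovalent) → 0 H
  atom 14: aromatic c, 3 neighbours → 0 H
  atom 15: aromatic c, 3 neighbours → 0 H
  atom 16: C, bond orders sum to 1 (valence 4) → 3 H
  atom 17: O, bond orders sum to 2 (valence 2) → 0 H
  atom 18: C, bond orders sum to 1 (valence 4) → 3 H
Totals → C:12, H:13, F:1, O:5.

C12H13FO5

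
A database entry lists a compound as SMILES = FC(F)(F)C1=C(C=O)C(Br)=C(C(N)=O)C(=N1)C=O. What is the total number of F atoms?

Scan the SMILES for F atoms (remember two-letter symbols like Cl and Br are single atoms).
Fluorine count: 3.

3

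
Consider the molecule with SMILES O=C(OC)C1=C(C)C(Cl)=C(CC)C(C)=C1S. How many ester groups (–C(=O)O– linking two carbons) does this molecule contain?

1

The ester motif appears at heavy-atom position 2 in the SMILES.
Other groups present: 1 thiol.
Ester count: 1.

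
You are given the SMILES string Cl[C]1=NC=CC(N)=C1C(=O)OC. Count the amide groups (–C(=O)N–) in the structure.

0

Scan the SMILES for the amide motif — none present.
Groups that are present: 1 ester, 1 primary amine.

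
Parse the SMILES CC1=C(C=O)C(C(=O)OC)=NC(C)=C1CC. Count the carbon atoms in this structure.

Count every carbon token in the SMILES (each C, including those in ring-closure positions and inside branches).
Carbon count: 12.

12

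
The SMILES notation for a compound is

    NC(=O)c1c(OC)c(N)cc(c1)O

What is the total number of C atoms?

8

Count every carbon token in the SMILES (each C, including those in ring-closure positions and inside branches).
Carbon count: 8.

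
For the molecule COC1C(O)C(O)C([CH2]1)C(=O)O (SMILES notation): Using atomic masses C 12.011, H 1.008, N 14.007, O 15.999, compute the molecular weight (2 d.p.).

176.17 g/mol

First, the molecular formula is C7H12O5 (counting implicit H from valence).
  C: 7 × 12.011 = 84.077
  H: 12 × 1.008 = 12.096
  O: 5 × 15.999 = 79.995
Sum: 7×12.011 + 12×1.008 + 5×15.999 = 176.168 → 176.17 g/mol.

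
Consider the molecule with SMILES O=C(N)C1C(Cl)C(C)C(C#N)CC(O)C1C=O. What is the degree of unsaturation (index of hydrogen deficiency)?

Molecular formula: C11H15ClN2O3.
DoU = (2C + 2 + N − H − X) / 2, where X is the halogen count and O/S are ignored.
    = (2·11 + 2 + 2 − 15 − 1) / 2 = 10 / 2 = 5.

5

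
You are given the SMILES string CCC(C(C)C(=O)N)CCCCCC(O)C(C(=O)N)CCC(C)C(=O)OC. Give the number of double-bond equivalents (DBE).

3

Degree of unsaturation = (number of rings) + (number of π bonds).
Ring closures in the SMILES: 0.
π bonds: 3 double bonds (each 1 DoU) → 3 DoU from unsaturation.
Total DoU = 0 + 3 = 3.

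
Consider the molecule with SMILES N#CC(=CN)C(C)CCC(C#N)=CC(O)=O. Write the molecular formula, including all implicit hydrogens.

C11H13N3O2

Walk through each heavy atom and fill implicit hydrogens from standard valence (C 4, N 3, O 2, S 2, halogen 1):
  atom 1: N, bond orders sum to 3 (valence 3) → 0 H
  atom 2: C, bond orders sum to 4 (valence 4) → 0 H
  atom 3: C, bond orders sum to 4 (valence 4) → 0 H
  atom 4: C, bond orders sum to 3 (valence 4) → 1 H
  atom 5: N, bond orders sum to 1 (valence 3) → 2 H
  atom 6: C, bond orders sum to 3 (valence 4) → 1 H
  atom 7: C, bond orders sum to 1 (valence 4) → 3 H
  atom 8: C, bond orders sum to 2 (valence 4) → 2 H
  atom 9: C, bond orders sum to 2 (valence 4) → 2 H
  atom 10: C, bond orders sum to 4 (valence 4) → 0 H
  atom 11: C, bond orders sum to 4 (valence 4) → 0 H
  atom 12: N, bond orders sum to 3 (valence 3) → 0 H
  atom 13: C, bond orders sum to 3 (valence 4) → 1 H
  atom 14: C, bond orders sum to 4 (valence 4) → 0 H
  atom 15: O, bond orders sum to 1 (valence 2) → 1 H
  atom 16: O, bond orders sum to 2 (valence 2) → 0 H
Totals → C:11, H:13, N:3, O:2.
In Hill order: C11H13N3O2.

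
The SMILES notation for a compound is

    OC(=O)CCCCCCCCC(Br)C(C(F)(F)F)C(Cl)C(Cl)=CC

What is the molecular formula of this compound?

C16H24BrCl2F3O2

Walk through each heavy atom and fill implicit hydrogens from standard valence (C 4, N 3, O 2, S 2, halogen 1):
  atom 1: O, bond orders sum to 1 (valence 2) → 1 H
  atom 2: C, bond orders sum to 4 (valence 4) → 0 H
  atom 3: O, bond orders sum to 2 (valence 2) → 0 H
  atom 4: C, bond orders sum to 2 (valence 4) → 2 H
  atom 5: C, bond orders sum to 2 (valence 4) → 2 H
  atom 6: C, bond orders sum to 2 (valence 4) → 2 H
  atom 7: C, bond orders sum to 2 (valence 4) → 2 H
  atom 8: C, bond orders sum to 2 (valence 4) → 2 H
  atom 9: C, bond orders sum to 2 (valence 4) → 2 H
  atom 10: C, bond orders sum to 2 (valence 4) → 2 H
  atom 11: C, bond orders sum to 2 (valence 4) → 2 H
  atom 12: C, bond orders sum to 3 (valence 4) → 1 H
  atom 13: Br (halogen, monovalent) → 0 H
  atom 14: C, bond orders sum to 3 (valence 4) → 1 H
  atom 15: C, bond orders sum to 4 (valence 4) → 0 H
  atom 16: F (halogen, monovalent) → 0 H
  atom 17: F (halogen, monovalent) → 0 H
  atom 18: F (halogen, monovalent) → 0 H
  atom 19: C, bond orders sum to 3 (valence 4) → 1 H
  atom 20: Cl (halogen, monovalent) → 0 H
  atom 21: C, bond orders sum to 4 (valence 4) → 0 H
  atom 22: Cl (halogen, monovalent) → 0 H
  atom 23: C, bond orders sum to 3 (valence 4) → 1 H
  atom 24: C, bond orders sum to 1 (valence 4) → 3 H
Totals → C:16, H:24, Br:1, Cl:2, F:3, O:2.
In Hill order: C16H24BrCl2F3O2.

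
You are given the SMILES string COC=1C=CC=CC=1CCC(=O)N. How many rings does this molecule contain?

In SMILES, each pair of matching ring-closure digits denotes one ring-closing bond; the number of such bonds equals the number of independent rings.
Ring-closure bonds here: 1.

1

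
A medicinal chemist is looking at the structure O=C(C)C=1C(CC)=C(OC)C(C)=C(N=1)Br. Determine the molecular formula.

C11H14BrNO2

Walk through each heavy atom and fill implicit hydrogens from standard valence (C 4, N 3, O 2, S 2, halogen 1):
  atom 1: O, bond orders sum to 2 (valence 2) → 0 H
  atom 2: C, bond orders sum to 4 (valence 4) → 0 H
  atom 3: C, bond orders sum to 1 (valence 4) → 3 H
  atom 4: C, bond orders sum to 4 (valence 4) → 0 H
  atom 5: C, bond orders sum to 4 (valence 4) → 0 H
  atom 6: C, bond orders sum to 2 (valence 4) → 2 H
  atom 7: C, bond orders sum to 1 (valence 4) → 3 H
  atom 8: C, bond orders sum to 4 (valence 4) → 0 H
  atom 9: O, bond orders sum to 2 (valence 2) → 0 H
  atom 10: C, bond orders sum to 1 (valence 4) → 3 H
  atom 11: C, bond orders sum to 4 (valence 4) → 0 H
  atom 12: C, bond orders sum to 1 (valence 4) → 3 H
  atom 13: C, bond orders sum to 4 (valence 4) → 0 H
  atom 14: N, bond orders sum to 3 (valence 3) → 0 H
  atom 15: Br (halogen, monovalent) → 0 H
Totals → C:11, H:14, Br:1, N:1, O:2.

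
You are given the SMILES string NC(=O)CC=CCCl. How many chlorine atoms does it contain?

1

Scan the SMILES for Cl atoms (remember two-letter symbols like Cl and Br are single atoms).
Chlorine count: 1.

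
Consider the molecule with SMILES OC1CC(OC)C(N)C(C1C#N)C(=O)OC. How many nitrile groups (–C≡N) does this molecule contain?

The nitrile motif appears at heavy-atom position 11 in the SMILES.
Other groups present: 1 ester, 1 ether, 1 hydroxyl, 1 primary amine.
Nitrile count: 1.

1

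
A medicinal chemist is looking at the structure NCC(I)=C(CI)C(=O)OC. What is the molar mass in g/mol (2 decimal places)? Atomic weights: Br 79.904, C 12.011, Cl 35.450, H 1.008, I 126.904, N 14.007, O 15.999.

First, the molecular formula is C6H9I2NO2 (counting implicit H from valence).
  C: 6 × 12.011 = 72.066
  H: 9 × 1.008 = 9.072
  I: 2 × 126.904 = 253.808
  N: 1 × 14.007 = 14.007
  O: 2 × 15.999 = 31.998
Sum: 6×12.011 + 9×1.008 + 2×126.904 + 1×14.007 + 2×15.999 = 380.951 → 380.95 g/mol.

380.95 g/mol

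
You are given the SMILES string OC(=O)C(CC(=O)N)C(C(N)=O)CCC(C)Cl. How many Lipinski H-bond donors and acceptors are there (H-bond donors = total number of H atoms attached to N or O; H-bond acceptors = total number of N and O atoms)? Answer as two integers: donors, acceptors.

5, 6

Donors: find every N or O and count the H atoms it carries.
  atom 1 (O): bond orders sum to 1 → 1 H
  atom 3 (O): bond orders sum to 2 → 0 H
  atom 7 (O): bond orders sum to 2 → 0 H
  atom 8 (N): bond orders sum to 1 → 2 H
  atom 11 (N): bond orders sum to 1 → 2 H
  atom 12 (O): bond orders sum to 2 → 0 H
Lipinski HBD = 5.
Acceptors: N atoms = 2, O atoms = 4 → HBA = 6.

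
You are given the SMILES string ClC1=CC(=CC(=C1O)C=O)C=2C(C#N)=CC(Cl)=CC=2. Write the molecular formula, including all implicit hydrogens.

C14H7Cl2NO2

Walk through each heavy atom and fill implicit hydrogens from standard valence (C 4, N 3, O 2, S 2, halogen 1):
  atom 1: Cl (halogen, monovalent) → 0 H
  atom 2: C, bond orders sum to 4 (valence 4) → 0 H
  atom 3: C, bond orders sum to 3 (valence 4) → 1 H
  atom 4: C, bond orders sum to 4 (valence 4) → 0 H
  atom 5: C, bond orders sum to 3 (valence 4) → 1 H
  atom 6: C, bond orders sum to 4 (valence 4) → 0 H
  atom 7: C, bond orders sum to 4 (valence 4) → 0 H
  atom 8: O, bond orders sum to 1 (valence 2) → 1 H
  atom 9: C, bond orders sum to 3 (valence 4) → 1 H
  atom 10: O, bond orders sum to 2 (valence 2) → 0 H
  atom 11: C, bond orders sum to 4 (valence 4) → 0 H
  atom 12: C, bond orders sum to 4 (valence 4) → 0 H
  atom 13: C, bond orders sum to 4 (valence 4) → 0 H
  atom 14: N, bond orders sum to 3 (valence 3) → 0 H
  atom 15: C, bond orders sum to 3 (valence 4) → 1 H
  atom 16: C, bond orders sum to 4 (valence 4) → 0 H
  atom 17: Cl (halogen, monovalent) → 0 H
  atom 18: C, bond orders sum to 3 (valence 4) → 1 H
  atom 19: C, bond orders sum to 3 (valence 4) → 1 H
Totals → C:14, H:7, Cl:2, N:1, O:2.
In Hill order: C14H7Cl2NO2.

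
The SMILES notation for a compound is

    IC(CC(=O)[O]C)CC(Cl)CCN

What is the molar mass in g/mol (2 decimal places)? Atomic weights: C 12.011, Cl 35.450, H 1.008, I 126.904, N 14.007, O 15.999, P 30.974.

First, the molecular formula is C8H15ClINO2 (counting implicit H from valence).
  C: 8 × 12.011 = 96.088
  Cl: 1 × 35.450 = 35.450
  H: 15 × 1.008 = 15.120
  I: 1 × 126.904 = 126.904
  N: 1 × 14.007 = 14.007
  O: 2 × 15.999 = 31.998
Sum: 8×12.011 + 1×35.450 + 15×1.008 + 1×126.904 + 1×14.007 + 2×15.999 = 319.567 → 319.57 g/mol.

319.57 g/mol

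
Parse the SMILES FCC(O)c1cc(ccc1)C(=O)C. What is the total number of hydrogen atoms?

11

Walk through each heavy atom and fill implicit hydrogens from standard valence (C 4, N 3, O 2, S 2, halogen 1); for lowercase aromatic atoms, an aromatic c carries 1 H when it has two neighbours and 0 H with three, and aromatic n carries 0 H:
  atom 1: F (halogen, monovalent) → 0 H
  atom 2: C, bond orders sum to 2 (valence 4) → 2 H
  atom 3: C, bond orders sum to 3 (valence 4) → 1 H
  atom 4: O, bond orders sum to 1 (valence 2) → 1 H
  atom 5: aromatic c, 3 neighbours → 0 H
  atom 6: aromatic c, 2 neighbours → 1 H
  atom 7: aromatic c, 3 neighbours → 0 H
  atom 8: aromatic c, 2 neighbours → 1 H
  atom 9: aromatic c, 2 neighbours → 1 H
  atom 10: aromatic c, 2 neighbours → 1 H
  atom 11: C, bond orders sum to 4 (valence 4) → 0 H
  atom 12: O, bond orders sum to 2 (valence 2) → 0 H
  atom 13: C, bond orders sum to 1 (valence 4) → 3 H
Total hydrogens: 11.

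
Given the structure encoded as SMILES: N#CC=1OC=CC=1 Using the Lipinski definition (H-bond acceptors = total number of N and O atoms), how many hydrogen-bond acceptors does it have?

N atoms: 1; O atoms: 1.
Lipinski HBA = 1 + 1 = 2.

2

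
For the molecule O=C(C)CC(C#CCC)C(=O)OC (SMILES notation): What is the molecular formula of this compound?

C10H14O3

Walk through each heavy atom and fill implicit hydrogens from standard valence (C 4, N 3, O 2, S 2, halogen 1):
  atom 1: O, bond orders sum to 2 (valence 2) → 0 H
  atom 2: C, bond orders sum to 4 (valence 4) → 0 H
  atom 3: C, bond orders sum to 1 (valence 4) → 3 H
  atom 4: C, bond orders sum to 2 (valence 4) → 2 H
  atom 5: C, bond orders sum to 3 (valence 4) → 1 H
  atom 6: C, bond orders sum to 4 (valence 4) → 0 H
  atom 7: C, bond orders sum to 4 (valence 4) → 0 H
  atom 8: C, bond orders sum to 2 (valence 4) → 2 H
  atom 9: C, bond orders sum to 1 (valence 4) → 3 H
  atom 10: C, bond orders sum to 4 (valence 4) → 0 H
  atom 11: O, bond orders sum to 2 (valence 2) → 0 H
  atom 12: O, bond orders sum to 2 (valence 2) → 0 H
  atom 13: C, bond orders sum to 1 (valence 4) → 3 H
Totals → C:10, H:14, O:3.
In Hill order: C10H14O3.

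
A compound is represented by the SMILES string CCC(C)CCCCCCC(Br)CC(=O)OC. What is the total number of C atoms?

Count every carbon token in the SMILES (each C, including those in ring-closure positions and inside branches).
Carbon count: 14.

14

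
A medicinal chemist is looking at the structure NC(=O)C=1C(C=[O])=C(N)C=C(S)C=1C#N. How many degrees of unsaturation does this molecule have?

Degree of unsaturation = (number of rings) + (number of π bonds).
Ring closures in the SMILES: 1.
π bonds: 5 double bonds (each 1 DoU), 1 triple bond (each 2 DoU) → 7 DoU from unsaturation.
Total DoU = 1 + 7 = 8.

8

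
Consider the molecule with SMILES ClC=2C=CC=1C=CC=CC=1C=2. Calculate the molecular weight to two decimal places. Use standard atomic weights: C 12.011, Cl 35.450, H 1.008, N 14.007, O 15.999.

First, the molecular formula is C10H7Cl (counting implicit H from valence).
  C: 10 × 12.011 = 120.110
  Cl: 1 × 35.450 = 35.450
  H: 7 × 1.008 = 7.056
Sum: 10×12.011 + 1×35.450 + 7×1.008 = 162.616 → 162.62 g/mol.

162.62 g/mol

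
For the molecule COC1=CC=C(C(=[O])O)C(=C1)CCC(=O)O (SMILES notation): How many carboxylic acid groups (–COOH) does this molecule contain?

The carboxylic acid motif appears at heavy-atom positions 7, 14 in the SMILES.
Other groups present: 1 ether.
Carboxylic acid count: 2.

2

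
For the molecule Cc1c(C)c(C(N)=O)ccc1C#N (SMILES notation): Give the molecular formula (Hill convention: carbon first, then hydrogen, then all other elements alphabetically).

Walk through each heavy atom and fill implicit hydrogens from standard valence (C 4, N 3, O 2, S 2, halogen 1); for lowercase aromatic atoms, an aromatic c carries 1 H when it has two neighbours and 0 H with three, and aromatic n carries 0 H:
  atom 1: C, bond orders sum to 1 (valence 4) → 3 H
  atom 2: aromatic c, 3 neighbours → 0 H
  atom 3: aromatic c, 3 neighbours → 0 H
  atom 4: C, bond orders sum to 1 (valence 4) → 3 H
  atom 5: aromatic c, 3 neighbours → 0 H
  atom 6: C, bond orders sum to 4 (valence 4) → 0 H
  atom 7: N, bond orders sum to 1 (valence 3) → 2 H
  atom 8: O, bond orders sum to 2 (valence 2) → 0 H
  atom 9: aromatic c, 2 neighbours → 1 H
  atom 10: aromatic c, 2 neighbours → 1 H
  atom 11: aromatic c, 3 neighbours → 0 H
  atom 12: C, bond orders sum to 4 (valence 4) → 0 H
  atom 13: N, bond orders sum to 3 (valence 3) → 0 H
Totals → C:10, H:10, N:2, O:1.
In Hill order: C10H10N2O.

C10H10N2O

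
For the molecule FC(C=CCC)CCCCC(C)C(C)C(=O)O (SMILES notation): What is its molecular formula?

Walk through each heavy atom and fill implicit hydrogens from standard valence (C 4, N 3, O 2, S 2, halogen 1):
  atom 1: F (halogen, monovalent) → 0 H
  atom 2: C, bond orders sum to 3 (valence 4) → 1 H
  atom 3: C, bond orders sum to 3 (valence 4) → 1 H
  atom 4: C, bond orders sum to 3 (valence 4) → 1 H
  atom 5: C, bond orders sum to 2 (valence 4) → 2 H
  atom 6: C, bond orders sum to 1 (valence 4) → 3 H
  atom 7: C, bond orders sum to 2 (valence 4) → 2 H
  atom 8: C, bond orders sum to 2 (valence 4) → 2 H
  atom 9: C, bond orders sum to 2 (valence 4) → 2 H
  atom 10: C, bond orders sum to 2 (valence 4) → 2 H
  atom 11: C, bond orders sum to 3 (valence 4) → 1 H
  atom 12: C, bond orders sum to 1 (valence 4) → 3 H
  atom 13: C, bond orders sum to 3 (valence 4) → 1 H
  atom 14: C, bond orders sum to 1 (valence 4) → 3 H
  atom 15: C, bond orders sum to 4 (valence 4) → 0 H
  atom 16: O, bond orders sum to 2 (valence 2) → 0 H
  atom 17: O, bond orders sum to 1 (valence 2) → 1 H
Totals → C:14, H:25, F:1, O:2.
In Hill order: C14H25FO2.

C14H25FO2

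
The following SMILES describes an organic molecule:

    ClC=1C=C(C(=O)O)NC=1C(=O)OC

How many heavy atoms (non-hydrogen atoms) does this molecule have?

13

Every atom symbol written in the SMILES (organic subset) is one heavy atom; implicit H are not written.
Heavy atoms by element → C:7, Cl:1, N:1, O:4.
Total: 13.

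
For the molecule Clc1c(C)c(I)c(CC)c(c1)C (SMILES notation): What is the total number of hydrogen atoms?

Walk through each heavy atom and fill implicit hydrogens from standard valence (C 4, N 3, O 2, S 2, halogen 1); for lowercase aromatic atoms, an aromatic c carries 1 H when it has two neighbours and 0 H with three, and aromatic n carries 0 H:
  atom 1: Cl (halogen, monovalent) → 0 H
  atom 2: aromatic c, 3 neighbours → 0 H
  atom 3: aromatic c, 3 neighbours → 0 H
  atom 4: C, bond orders sum to 1 (valence 4) → 3 H
  atom 5: aromatic c, 3 neighbours → 0 H
  atom 6: I (halogen, monovalent) → 0 H
  atom 7: aromatic c, 3 neighbours → 0 H
  atom 8: C, bond orders sum to 2 (valence 4) → 2 H
  atom 9: C, bond orders sum to 1 (valence 4) → 3 H
  atom 10: aromatic c, 3 neighbours → 0 H
  atom 11: aromatic c, 2 neighbours → 1 H
  atom 12: C, bond orders sum to 1 (valence 4) → 3 H
Total hydrogens: 12.

12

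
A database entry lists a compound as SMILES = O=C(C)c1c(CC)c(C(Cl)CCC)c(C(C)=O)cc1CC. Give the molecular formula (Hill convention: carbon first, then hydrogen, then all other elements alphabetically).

C18H25ClO2

Walk through each heavy atom and fill implicit hydrogens from standard valence (C 4, N 3, O 2, S 2, halogen 1); for lowercase aromatic atoms, an aromatic c carries 1 H when it has two neighbours and 0 H with three, and aromatic n carries 0 H:
  atom 1: O, bond orders sum to 2 (valence 2) → 0 H
  atom 2: C, bond orders sum to 4 (valence 4) → 0 H
  atom 3: C, bond orders sum to 1 (valence 4) → 3 H
  atom 4: aromatic c, 3 neighbours → 0 H
  atom 5: aromatic c, 3 neighbours → 0 H
  atom 6: C, bond orders sum to 2 (valence 4) → 2 H
  atom 7: C, bond orders sum to 1 (valence 4) → 3 H
  atom 8: aromatic c, 3 neighbours → 0 H
  atom 9: C, bond orders sum to 3 (valence 4) → 1 H
  atom 10: Cl (halogen, monovalent) → 0 H
  atom 11: C, bond orders sum to 2 (valence 4) → 2 H
  atom 12: C, bond orders sum to 2 (valence 4) → 2 H
  atom 13: C, bond orders sum to 1 (valence 4) → 3 H
  atom 14: aromatic c, 3 neighbours → 0 H
  atom 15: C, bond orders sum to 4 (valence 4) → 0 H
  atom 16: C, bond orders sum to 1 (valence 4) → 3 H
  atom 17: O, bond orders sum to 2 (valence 2) → 0 H
  atom 18: aromatic c, 2 neighbours → 1 H
  atom 19: aromatic c, 3 neighbours → 0 H
  atom 20: C, bond orders sum to 2 (valence 4) → 2 H
  atom 21: C, bond orders sum to 1 (valence 4) → 3 H
Totals → C:18, H:25, Cl:1, O:2.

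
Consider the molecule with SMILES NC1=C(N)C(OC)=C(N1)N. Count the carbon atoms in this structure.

5

Count every carbon token in the SMILES (each C, including those in ring-closure positions and inside branches).
Carbon count: 5.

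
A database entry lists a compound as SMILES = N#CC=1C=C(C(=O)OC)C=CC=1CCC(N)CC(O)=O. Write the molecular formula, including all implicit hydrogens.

C14H16N2O4

Walk through each heavy atom and fill implicit hydrogens from standard valence (C 4, N 3, O 2, S 2, halogen 1):
  atom 1: N, bond orders sum to 3 (valence 3) → 0 H
  atom 2: C, bond orders sum to 4 (valence 4) → 0 H
  atom 3: C, bond orders sum to 4 (valence 4) → 0 H
  atom 4: C, bond orders sum to 3 (valence 4) → 1 H
  atom 5: C, bond orders sum to 4 (valence 4) → 0 H
  atom 6: C, bond orders sum to 4 (valence 4) → 0 H
  atom 7: O, bond orders sum to 2 (valence 2) → 0 H
  atom 8: O, bond orders sum to 2 (valence 2) → 0 H
  atom 9: C, bond orders sum to 1 (valence 4) → 3 H
  atom 10: C, bond orders sum to 3 (valence 4) → 1 H
  atom 11: C, bond orders sum to 3 (valence 4) → 1 H
  atom 12: C, bond orders sum to 4 (valence 4) → 0 H
  atom 13: C, bond orders sum to 2 (valence 4) → 2 H
  atom 14: C, bond orders sum to 2 (valence 4) → 2 H
  atom 15: C, bond orders sum to 3 (valence 4) → 1 H
  atom 16: N, bond orders sum to 1 (valence 3) → 2 H
  atom 17: C, bond orders sum to 2 (valence 4) → 2 H
  atom 18: C, bond orders sum to 4 (valence 4) → 0 H
  atom 19: O, bond orders sum to 1 (valence 2) → 1 H
  atom 20: O, bond orders sum to 2 (valence 2) → 0 H
Totals → C:14, H:16, N:2, O:4.
In Hill order: C14H16N2O4.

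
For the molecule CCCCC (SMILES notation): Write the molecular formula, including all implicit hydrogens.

Walk through each heavy atom and fill implicit hydrogens from standard valence (C 4, N 3, O 2, S 2, halogen 1):
  atom 1: C, bond orders sum to 1 (valence 4) → 3 H
  atom 2: C, bond orders sum to 2 (valence 4) → 2 H
  atom 3: C, bond orders sum to 2 (valence 4) → 2 H
  atom 4: C, bond orders sum to 2 (valence 4) → 2 H
  atom 5: C, bond orders sum to 1 (valence 4) → 3 H
Totals → C:5, H:12.
In Hill order: C5H12.

C5H12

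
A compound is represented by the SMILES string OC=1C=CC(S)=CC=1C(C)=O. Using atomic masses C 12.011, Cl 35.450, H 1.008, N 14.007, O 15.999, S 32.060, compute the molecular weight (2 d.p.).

First, the molecular formula is C8H8O2S (counting implicit H from valence).
  C: 8 × 12.011 = 96.088
  H: 8 × 1.008 = 8.064
  O: 2 × 15.999 = 31.998
  S: 1 × 32.060 = 32.060
Sum: 8×12.011 + 8×1.008 + 2×15.999 + 1×32.060 = 168.210 → 168.21 g/mol.

168.21 g/mol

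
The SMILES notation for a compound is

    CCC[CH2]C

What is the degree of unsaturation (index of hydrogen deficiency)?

0

Molecular formula: C5H12.
DoU = (2C + 2 + N − H − X) / 2, where X is the halogen count and O/S are ignored.
    = (2·5 + 2 + 0 − 12 − 0) / 2 = 0 / 2 = 0.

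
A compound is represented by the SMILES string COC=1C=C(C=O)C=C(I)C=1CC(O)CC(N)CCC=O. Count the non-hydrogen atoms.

Every atom symbol written in the SMILES (organic subset) is one heavy atom; implicit H are not written.
Heavy atoms by element → C:15, I:1, N:1, O:4.
Total: 21.

21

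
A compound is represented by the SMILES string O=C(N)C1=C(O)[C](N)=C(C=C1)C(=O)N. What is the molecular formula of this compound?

Walk through each heavy atom and fill implicit hydrogens from standard valence (C 4, N 3, O 2, S 2, halogen 1):
  atom 1: O, bond orders sum to 2 (valence 2) → 0 H
  atom 2: C, bond orders sum to 4 (valence 4) → 0 H
  atom 3: N, bond orders sum to 1 (valence 3) → 2 H
  atom 4: C, bond orders sum to 4 (valence 4) → 0 H
  atom 5: C, bond orders sum to 4 (valence 4) → 0 H
  atom 6: O, bond orders sum to 1 (valence 2) → 1 H
  atom 7: C with explicit H count 0
  atom 8: N, bond orders sum to 1 (valence 3) → 2 H
  atom 9: C, bond orders sum to 4 (valence 4) → 0 H
  atom 10: C, bond orders sum to 3 (valence 4) → 1 H
  atom 11: C, bond orders sum to 3 (valence 4) → 1 H
  atom 12: C, bond orders sum to 4 (valence 4) → 0 H
  atom 13: O, bond orders sum to 2 (valence 2) → 0 H
  atom 14: N, bond orders sum to 1 (valence 3) → 2 H
Totals → C:8, H:9, N:3, O:3.
In Hill order: C8H9N3O3.

C8H9N3O3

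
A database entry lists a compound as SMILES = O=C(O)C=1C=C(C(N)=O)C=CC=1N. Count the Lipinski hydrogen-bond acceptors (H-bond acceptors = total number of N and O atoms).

5

N atoms: 2; O atoms: 3.
Lipinski HBA = 2 + 3 = 5.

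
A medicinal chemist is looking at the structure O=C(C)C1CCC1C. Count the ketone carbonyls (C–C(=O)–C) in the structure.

1

The ketone motif appears at heavy-atom position 2 in the SMILES.
Ketone count: 1.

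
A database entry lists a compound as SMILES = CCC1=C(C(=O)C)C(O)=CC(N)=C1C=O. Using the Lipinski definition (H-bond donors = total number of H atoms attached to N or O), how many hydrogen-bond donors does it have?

3

Donors: find every N or O and count the H atoms it carries.
  atom 6 (O): bond orders sum to 2 → 0 H
  atom 9 (O): bond orders sum to 1 → 1 H
  atom 12 (N): bond orders sum to 1 → 2 H
  atom 15 (O): bond orders sum to 2 → 0 H
Lipinski HBD = 3.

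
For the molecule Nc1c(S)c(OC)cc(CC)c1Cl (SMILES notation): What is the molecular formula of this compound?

C9H12ClNOS

Walk through each heavy atom and fill implicit hydrogens from standard valence (C 4, N 3, O 2, S 2, halogen 1); for lowercase aromatic atoms, an aromatic c carries 1 H when it has two neighbours and 0 H with three, and aromatic n carries 0 H:
  atom 1: N, bond orders sum to 1 (valence 3) → 2 H
  atom 2: aromatic c, 3 neighbours → 0 H
  atom 3: aromatic c, 3 neighbours → 0 H
  atom 4: S, bond orders sum to 1 (valence 2) → 1 H
  atom 5: aromatic c, 3 neighbours → 0 H
  atom 6: O, bond orders sum to 2 (valence 2) → 0 H
  atom 7: C, bond orders sum to 1 (valence 4) → 3 H
  atom 8: aromatic c, 2 neighbours → 1 H
  atom 9: aromatic c, 3 neighbours → 0 H
  atom 10: C, bond orders sum to 2 (valence 4) → 2 H
  atom 11: C, bond orders sum to 1 (valence 4) → 3 H
  atom 12: aromatic c, 3 neighbours → 0 H
  atom 13: Cl (halogen, monovalent) → 0 H
Totals → C:9, H:12, Cl:1, N:1, O:1, S:1.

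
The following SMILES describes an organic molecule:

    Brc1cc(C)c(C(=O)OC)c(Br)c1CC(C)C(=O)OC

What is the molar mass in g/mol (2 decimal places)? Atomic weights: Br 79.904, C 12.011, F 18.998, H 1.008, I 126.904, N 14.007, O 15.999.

First, the molecular formula is C14H16Br2O4 (counting implicit H from valence).
  Br: 2 × 79.904 = 159.808
  C: 14 × 12.011 = 168.154
  H: 16 × 1.008 = 16.128
  O: 4 × 15.999 = 63.996
Sum: 2×79.904 + 14×12.011 + 16×1.008 + 4×15.999 = 408.086 → 408.09 g/mol.

408.09 g/mol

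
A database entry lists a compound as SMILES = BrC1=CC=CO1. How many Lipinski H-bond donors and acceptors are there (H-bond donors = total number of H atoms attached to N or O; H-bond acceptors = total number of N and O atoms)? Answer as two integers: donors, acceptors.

Donors: find every N or O and count the H atoms it carries.
  atom 6 (O): bond orders sum to 2 → 0 H
Lipinski HBD = 0.
Acceptors: N atoms = 0, O atoms = 1 → HBA = 1.

0, 1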